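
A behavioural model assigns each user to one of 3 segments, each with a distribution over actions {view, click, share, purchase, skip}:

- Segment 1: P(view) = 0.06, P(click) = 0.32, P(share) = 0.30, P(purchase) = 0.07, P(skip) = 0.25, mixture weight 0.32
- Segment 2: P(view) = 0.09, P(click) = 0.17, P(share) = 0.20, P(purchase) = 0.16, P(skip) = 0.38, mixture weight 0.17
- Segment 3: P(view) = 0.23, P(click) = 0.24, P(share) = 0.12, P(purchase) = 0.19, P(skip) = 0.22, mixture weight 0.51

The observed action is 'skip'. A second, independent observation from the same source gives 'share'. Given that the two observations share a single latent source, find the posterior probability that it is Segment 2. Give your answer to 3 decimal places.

P(component k | x) = P(Z=k)·f_k(x) / marginal(x), where marginal(x) = Σ_j P(Z=j)·f_j(x).
Since both observations come from the same component, the likelihood for component k is f_k(x₁)·f_k(x₂).
  f_1 = [P(skip | comp) = 0.25] × [0.3] = 0.075
  f_2 = [P(skip | comp) = 0.38] × [0.2] = 0.076
  f_3 = [P(skip | comp) = 0.22] × [0.12] = 0.0264
Unnormalised posteriors:
  P(Z=1)·f_1 = 0.32 × 0.075 = 0.024
  P(Z=2)·f_2 = 0.17 × 0.076 = 0.01292
  P(Z=3)·f_3 = 0.51 × 0.0264 = 0.013464
Marginal: 0.024 + 0.01292 + 0.013464 = 0.050384
Responsibility of Segment 2: 0.01292 / 0.050384 ≈ 0.256

0.256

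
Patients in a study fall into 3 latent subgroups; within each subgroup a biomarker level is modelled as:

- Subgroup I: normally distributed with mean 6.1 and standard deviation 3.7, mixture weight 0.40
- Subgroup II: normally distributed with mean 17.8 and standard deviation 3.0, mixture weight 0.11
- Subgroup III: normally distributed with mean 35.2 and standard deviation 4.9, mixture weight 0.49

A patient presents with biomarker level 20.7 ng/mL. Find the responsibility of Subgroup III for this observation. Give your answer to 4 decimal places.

By Bayes' theorem, P(k | x) = w_k f_k(x) / Σ_j w_j f_j(x).
Normal densities:
  L_I = (1/(3.7·√(2π)))·exp(−(20.7−6.1)²/(2·3.7²)) = 0.107822·exp(-7.78524) = 4.48352e-05
  L_II = (1/(3.0·√(2π)))·exp(−(20.7−17.8)²/(2·3.0²)) = 0.132981·exp(-0.46722) = 0.0833445
  L_III = (1/(4.9·√(2π)))·exp(−(20.7−35.2)²/(2·4.9²)) = 0.081417·exp(-4.37838) = 0.00102142
Multiply by the mixture weights:
  w_I·L_I = 0.40 × 4.48352e-05 = 1.79341e-05
  w_II·L_II = 0.11 × 0.0833445 = 0.00916789
  w_III·L_III = 0.49 × 0.00102142 = 0.000500498
Normaliser: 1.79341e-05 + 0.00916789 + 0.000500498 = 0.00968632
Responsibility of Subgroup III: 0.000500498 / 0.00968632 ≈ 0.0517

0.0517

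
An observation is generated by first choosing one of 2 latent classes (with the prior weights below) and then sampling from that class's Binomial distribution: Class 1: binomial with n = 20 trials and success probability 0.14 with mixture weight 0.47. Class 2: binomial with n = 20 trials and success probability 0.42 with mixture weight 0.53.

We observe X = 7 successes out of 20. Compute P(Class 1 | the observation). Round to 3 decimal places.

P(component k | x) = π_k·f_k(x) / marginal(x), where marginal(x) = Σ_j π_j·f_j(x).
Component likelihoods at x = 7 successes out of 20:
  L_1 = C(20,7)·0.14^7·0.86^13 = 77520·1.05414e-06·0.14076 = 0.0115024
  L_2 = C(20,7)·0.42^7·0.58^13 = 77520·0.00230539·0.000840551 = 0.150218
Unnormalised posteriors:
  π_1·L_1 = 0.47 × 0.0115024 = 0.00540615
  π_2·L_2 = 0.53 × 0.150218 = 0.0796157
Sum: 0.00540615 + 0.0796157 = 0.0850218
Responsibility of Class 1: 0.00540615 / 0.0850218 ≈ 0.064

0.064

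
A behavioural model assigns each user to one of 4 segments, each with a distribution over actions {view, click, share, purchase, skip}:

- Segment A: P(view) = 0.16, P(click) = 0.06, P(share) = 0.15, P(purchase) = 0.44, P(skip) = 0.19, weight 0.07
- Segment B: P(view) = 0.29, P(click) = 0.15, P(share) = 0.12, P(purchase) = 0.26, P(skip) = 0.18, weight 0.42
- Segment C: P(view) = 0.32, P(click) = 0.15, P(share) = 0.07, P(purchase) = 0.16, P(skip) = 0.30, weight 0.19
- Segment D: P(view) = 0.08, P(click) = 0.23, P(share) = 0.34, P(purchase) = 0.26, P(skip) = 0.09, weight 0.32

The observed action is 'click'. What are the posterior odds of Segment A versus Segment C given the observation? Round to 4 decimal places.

The posterior odds equal the prior odds times the likelihood ratio: (π_i/π_j)·(f_i(x)/f_j(x)).
Evaluate each component's likelihood at the observed value:
  L_A = P(click | comp) = 0.06
  L_B = P(click | comp) = 0.15
  L_C = P(click | comp) = 0.15
  L_D = P(click | comp) = 0.23
Posterior odds = (π_A·L_A) / (π_C·L_C) = (0.07·0.06) / (0.19·0.15) = 0.0042 / 0.0285 ≈ 0.1474

0.1474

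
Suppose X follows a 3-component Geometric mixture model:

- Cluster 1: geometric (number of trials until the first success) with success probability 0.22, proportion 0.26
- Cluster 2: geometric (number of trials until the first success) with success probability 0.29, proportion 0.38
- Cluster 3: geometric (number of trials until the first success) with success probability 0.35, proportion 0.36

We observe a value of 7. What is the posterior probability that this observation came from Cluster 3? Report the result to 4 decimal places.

The responsibility of component k is P(Z=k) f_k(x) divided by Σ_j P(Z=j) f_j(x).
Geometric probabilities:
  p_1 = 0.22·(1−0.22)^6 = 0.22·0.2252 = 0.0495439
  p_2 = 0.29·(1−0.29)^6 = 0.29·0.1281 = 0.0371491
  p_3 = 0.35·(1−0.35)^6 = 0.35·0.0754189 = 0.0263966
Multiply by the mixture weights:
  P(Z=1)·p_1 = 0.26 × 0.0495439 = 0.0128814
  P(Z=2)·p_2 = 0.38 × 0.0371491 = 0.0141167
  P(Z=3)·p_3 = 0.36 × 0.0263966 = 0.00950278
Sum: 0.0128814 + 0.0141167 + 0.00950278 = 0.0365008
Responsibility of Cluster 3: 0.00950278 / 0.0365008 ≈ 0.2603

0.2603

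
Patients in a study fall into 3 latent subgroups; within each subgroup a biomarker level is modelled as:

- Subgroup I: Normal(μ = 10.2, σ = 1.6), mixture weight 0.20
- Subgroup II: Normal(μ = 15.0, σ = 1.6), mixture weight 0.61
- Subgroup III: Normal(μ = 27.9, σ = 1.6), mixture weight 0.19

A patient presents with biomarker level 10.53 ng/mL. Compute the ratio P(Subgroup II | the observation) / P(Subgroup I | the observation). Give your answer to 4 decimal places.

Only the two components matter; the odds are (π_i f_i(x)) / (π_j f_j(x)).
Normal densities:
  p_I = 0.244092
  p_II = 0.0050344
  p_III = 6.37111e-27
0.00307098 / 0.0488183 ≈ 0.0629

0.0629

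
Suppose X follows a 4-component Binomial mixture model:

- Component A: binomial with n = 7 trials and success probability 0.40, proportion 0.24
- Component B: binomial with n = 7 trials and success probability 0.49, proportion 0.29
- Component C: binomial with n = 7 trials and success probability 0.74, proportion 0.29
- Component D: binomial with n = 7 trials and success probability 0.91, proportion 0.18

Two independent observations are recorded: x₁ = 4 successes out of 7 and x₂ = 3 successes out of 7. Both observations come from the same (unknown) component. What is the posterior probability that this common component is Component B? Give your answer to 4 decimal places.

0.5605

Apply Bayes' rule: the posterior for each component is proportional to its prior times its likelihood at x.
Since both observations come from the same component, the likelihood for component k is f_k(x₁)·f_k(x₂).
  f_A = [0.193536] × [0.290304] = 0.0561843
  f_B = [0.267647] × [0.278572] = 0.074559
  f_C = [0.184465] × [0.0648122] = 0.0119556
  f_D = [0.0174969] × [0.00173046] = 3.02777e-05
Multiply by the mixture weights:
  P(Z=A)·f_A = 0.24 × 0.0561843 = 0.0134842
  P(Z=B)·f_B = 0.29 × 0.074559 = 0.0216221
  P(Z=C)·f_C = 0.29 × 0.0119556 = 0.00346713
  P(Z=D)·f_D = 0.18 × 3.02777e-05 = 5.44999e-06
Sum: 0.0134842 + 0.0216221 + 0.00346713 + 5.44999e-06 = 0.0385789
P(Component B | data) ≈ 0.5605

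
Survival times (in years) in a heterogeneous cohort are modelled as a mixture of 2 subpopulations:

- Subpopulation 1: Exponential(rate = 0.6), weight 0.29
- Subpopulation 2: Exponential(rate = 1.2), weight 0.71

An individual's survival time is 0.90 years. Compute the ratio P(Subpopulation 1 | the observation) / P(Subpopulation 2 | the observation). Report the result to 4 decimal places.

Posterior odds = (π_i f_i(x)) / (π_j f_j(x)); the normalising sum cancels.
Evaluate each component's likelihood at the observed value:
  p_1 = 0.6·e^(−0.6·0.90) = 0.6·e^(−0.5400) = 0.349649
  p_2 = 1.2·e^(−1.2·0.90) = 1.2·e^(−1.0800) = 0.407515
0.101398 / 0.289335 ≈ 0.3505

0.3505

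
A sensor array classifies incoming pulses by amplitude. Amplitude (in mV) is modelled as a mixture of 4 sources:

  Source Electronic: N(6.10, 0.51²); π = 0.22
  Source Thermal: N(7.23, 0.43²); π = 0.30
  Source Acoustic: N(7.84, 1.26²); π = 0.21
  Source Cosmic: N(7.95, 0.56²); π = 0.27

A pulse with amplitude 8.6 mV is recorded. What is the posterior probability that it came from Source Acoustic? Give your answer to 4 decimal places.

0.3571

By Bayes' theorem, P(k | x) = P(Z=k) f_k(x) / Σ_j P(Z=j) f_j(x).
Component likelihoods at x = 8.6 mV:
  L_Electronic = (1/(0.51·√(2π)))·exp(−(8.6−6.10)²/(2·0.51²)) = 0.782240·exp(-12.01461) = 4.73654e-06
  L_Thermal = (1/(0.43·√(2π)))·exp(−(8.6−7.23)²/(2·0.43²)) = 0.927773·exp(-5.07545) = 0.005797
  L_Acoustic = (1/(1.26·√(2π)))·exp(−(8.6−7.84)²/(2·1.26²)) = 0.316621·exp(-0.18191) = 0.263959
  L_Cosmic = (1/(0.56·√(2π)))·exp(−(8.6−7.95)²/(2·0.56²)) = 0.712397·exp(-0.67363) = 0.363219
Unnormalised posteriors:
  P(Z=Electronic)·L_Electronic = 0.22 × 4.73654e-06 = 1.04204e-06
  P(Z=Thermal)·L_Thermal = 0.30 × 0.005797 = 0.0017391
  P(Z=Acoustic)·L_Acoustic = 0.21 × 0.263959 = 0.0554315
  P(Z=Cosmic)·L_Cosmic = 0.27 × 0.363219 = 0.0980692
Denominator: 1.04204e-06 + 0.0017391 + 0.0554315 + 0.0980692 = 0.155241
P(Source Acoustic | data) ≈ 0.3571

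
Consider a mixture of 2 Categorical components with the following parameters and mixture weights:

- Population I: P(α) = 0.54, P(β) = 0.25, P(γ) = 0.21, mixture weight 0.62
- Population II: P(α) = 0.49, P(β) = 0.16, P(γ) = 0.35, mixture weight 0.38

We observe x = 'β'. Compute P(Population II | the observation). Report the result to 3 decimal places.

0.282

Apply Bayes' rule: the posterior for each component is proportional to its prior times its likelihood at x.
Evaluate each component's likelihood at the observed value:
  f_I = 0.25
  f_II = 0.16
Unnormalised posteriors:
  π_I·f_I = 0.62 × 0.25 = 0.155
  π_II·f_II = 0.38 × 0.16 = 0.0608
Sum: 0.155 + 0.0608 = 0.2158
Responsibility of Population II: 0.0608 / 0.2158 ≈ 0.282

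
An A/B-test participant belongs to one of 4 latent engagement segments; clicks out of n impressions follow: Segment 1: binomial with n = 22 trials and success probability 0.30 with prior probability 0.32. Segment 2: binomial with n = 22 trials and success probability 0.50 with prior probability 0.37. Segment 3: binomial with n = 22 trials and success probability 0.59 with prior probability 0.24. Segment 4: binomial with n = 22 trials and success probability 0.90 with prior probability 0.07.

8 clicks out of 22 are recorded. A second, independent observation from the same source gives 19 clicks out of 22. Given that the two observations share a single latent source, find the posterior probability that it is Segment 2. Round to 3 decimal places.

Apply Bayes' rule: the posterior for each component is proportional to its prior times its likelihood at x.
Since both observations come from the same component, the likelihood for component k is f_k(x₁)·f_k(x₂).
  L_1 = [0.142292] × [6.1393e-08] = 8.73573e-09
  L_2 = [0.0762391] × [0.000367165] = 2.79923e-05
  L_3 = [0.0178085] × [0.0046996] = 8.36928e-05
  L_4 = [1.3765e-09] × [0.208031] = 2.86356e-10
Weight by the priors:
  π_1·L_1 = 0.32 × 8.73573e-09 = 2.79543e-09
  π_2·L_2 = 0.37 × 2.79923e-05 = 1.03572e-05
  π_3·L_3 = 0.24 × 8.36928e-05 = 2.00863e-05
  π_4·L_4 = 0.07 × 2.86356e-10 = 2.00449e-11
Denominator: 2.79543e-09 + 1.03572e-05 + 2.00863e-05 + 2.00449e-11 = 3.04462e-05
P(Segment 2 | x₁, x₂) = 1.03572e-05 / 3.04462e-05 ≈ 0.340

0.340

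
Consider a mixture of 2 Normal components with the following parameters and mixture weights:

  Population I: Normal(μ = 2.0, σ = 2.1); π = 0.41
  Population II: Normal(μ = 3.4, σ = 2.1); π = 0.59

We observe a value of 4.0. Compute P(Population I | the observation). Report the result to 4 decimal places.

Apply Bayes' rule: the posterior for each component is proportional to its prior times its likelihood at x.
Component likelihoods at x = 4.0:
  L_I = (1/(2.1·√(2π)))·exp(−(4.0−2.0)²/(2·2.1²)) = 0.189973·exp(-0.45351) = 0.120707
  L_II = (1/(2.1·√(2π)))·exp(−(4.0−3.4)²/(2·2.1²)) = 0.189973·exp(-0.04082) = 0.182375
Unnormalised posteriors:
  P(Z=I)·L_I = 0.41 × 0.120707 = 0.0494898
  P(Z=II)·L_II = 0.59 × 0.182375 = 0.107601
Evidence: 0.0494898 + 0.107601 = 0.157091
P(Population I | the observation) = 0.0494898 / 0.157091 ≈ 0.3150

0.3150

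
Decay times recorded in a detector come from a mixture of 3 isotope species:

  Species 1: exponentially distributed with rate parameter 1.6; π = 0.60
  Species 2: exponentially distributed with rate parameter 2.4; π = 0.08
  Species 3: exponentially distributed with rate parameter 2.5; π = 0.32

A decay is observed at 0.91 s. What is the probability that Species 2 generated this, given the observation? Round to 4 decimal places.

0.0660

Posterior ∝ prior × likelihood, so P(k | x) ∝ π_k f_k(x); normalise over all components.
Exponential densities:
  f_1 = 0.373067
  f_2 = 0.270217
  f_3 = 0.256992
Unnormalised posteriors:
  π_1·f_1 = 0.60 × 0.373067 = 0.22384
  π_2·f_2 = 0.08 × 0.270217 = 0.0216173
  π_3·f_3 = 0.32 × 0.256992 = 0.0822375
Normaliser: 0.22384 + 0.0216173 + 0.0822375 = 0.327695
P(Species 2 | the observation) ≈ 0.0660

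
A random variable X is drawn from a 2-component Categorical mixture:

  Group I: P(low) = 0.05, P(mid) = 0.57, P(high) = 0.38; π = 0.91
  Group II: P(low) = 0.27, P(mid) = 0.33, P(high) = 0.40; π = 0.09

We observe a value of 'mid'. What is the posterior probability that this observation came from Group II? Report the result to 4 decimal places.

By Bayes' theorem, P(k | x) = π_k f_k(x) / Σ_j π_j f_j(x).
Categorical probabilities:
  f_I = P(mid | comp) = 0.57
  f_II = P(mid | comp) = 0.33
Prior × likelihood for each component:
  π_I·f_I = 0.91 × 0.57 = 0.5187
  π_II·f_II = 0.09 × 0.33 = 0.0297
Marginal: 0.5187 + 0.0297 = 0.5484
Responsibility of Group II: 0.0297 / 0.5484 ≈ 0.0542

0.0542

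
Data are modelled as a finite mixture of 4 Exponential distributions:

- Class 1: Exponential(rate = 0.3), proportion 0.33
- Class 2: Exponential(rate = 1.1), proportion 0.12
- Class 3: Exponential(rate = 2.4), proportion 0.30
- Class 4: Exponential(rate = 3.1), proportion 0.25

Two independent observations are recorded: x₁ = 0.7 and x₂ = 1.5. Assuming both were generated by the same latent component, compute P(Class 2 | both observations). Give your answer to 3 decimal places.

By Bayes' theorem, P(k | x) = π_k f_k(x) / Σ_j π_j f_j(x).
Since both observations come from the same component, the likelihood for component k is f_k(x₁)·f_k(x₂).
  p_1 = [0.243175] × [0.191288] = 0.0465166
  p_2 = [0.509314] × [0.211255] = 0.107595
  p_3 = [0.447298] × [0.0655769] = 0.0293324
  p_4 = [0.353951] × [0.029641] = 0.0104914
Weight by the priors:
  π_1·p_1 = 0.33 × 0.0465166 = 0.0153505
  π_2·p_2 = 0.12 × 0.107595 = 0.0129114
  π_3·p_3 = 0.30 × 0.0293324 = 0.00879972
  π_4·p_4 = 0.25 × 0.0104914 = 0.00262286
Evidence: 0.0153505 + 0.0129114 + 0.00879972 + 0.00262286 = 0.0396845
So the posterior for Class 2 is 0.0129114 / 0.0396845 ≈ 0.325.

0.325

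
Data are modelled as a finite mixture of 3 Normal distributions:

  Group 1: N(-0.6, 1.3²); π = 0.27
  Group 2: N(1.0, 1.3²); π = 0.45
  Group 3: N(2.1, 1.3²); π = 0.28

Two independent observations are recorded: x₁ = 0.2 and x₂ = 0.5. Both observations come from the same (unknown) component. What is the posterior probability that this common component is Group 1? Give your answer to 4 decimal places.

P(component k | x) = w_k·f_k(x) / marginal(x), where marginal(x) = Σ_j w_j·f_j(x).
Since both observations come from the same component, the likelihood for component k is f_k(x₁)·f_k(x₂).
  f_1 = [(1/(1.3·√(2π)))·exp(−(0.2−-0.6)²/(2·1.3²)) = 0.306879·exp(-0.18935) = 0.253941] × [0.214533] = 0.0544788
  f_2 = [(1/(1.3·√(2π)))·exp(−(0.2−1.0)²/(2·1.3²)) = 0.306879·exp(-0.18935) = 0.253941] × [0.285] = 0.0723732
  f_3 = [(1/(1.3·√(2π)))·exp(−(0.2−2.1)²/(2·1.3²)) = 0.306879·exp(-1.06805) = 0.105468] × [0.143891] = 0.0151759
Weight by the priors:
  w_1·f_1 = 0.27 × 0.0544788 = 0.0147093
  w_2·f_2 = 0.45 × 0.0723732 = 0.0325679
  w_3·f_3 = 0.28 × 0.0151759 = 0.00424924
Normaliser: 0.0147093 + 0.0325679 + 0.00424924 = 0.0515265
So the posterior for Group 1 is 0.0147093 / 0.0515265 ≈ 0.2855.

0.2855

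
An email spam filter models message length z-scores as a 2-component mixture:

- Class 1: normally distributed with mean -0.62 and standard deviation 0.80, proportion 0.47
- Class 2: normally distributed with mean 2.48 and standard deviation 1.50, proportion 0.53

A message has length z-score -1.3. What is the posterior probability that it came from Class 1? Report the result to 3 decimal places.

0.965

Posterior ∝ prior × likelihood, so P(k | x) ∝ P(Z=k) f_k(x); normalise over all components.
Evaluate each component's likelihood at the observed value:
  L_1 = (1/(0.80·√(2π)))·exp(−(-1.3−-0.62)²/(2·0.80²)) = 0.498678·exp(-0.36125) = 0.347481
  L_2 = (1/(1.50·√(2π)))·exp(−(-1.3−2.48)²/(2·1.50²)) = 0.265962·exp(-3.17520) = 0.0111134
Prior × likelihood for each component:
  P(Z=1)·L_1 = 0.47 × 0.347481 = 0.163316
  P(Z=2)·L_2 = 0.53 × 0.0111134 = 0.0058901
Marginal: 0.163316 + 0.0058901 = 0.169206
P(Class 1 | -1.3) ≈ 0.965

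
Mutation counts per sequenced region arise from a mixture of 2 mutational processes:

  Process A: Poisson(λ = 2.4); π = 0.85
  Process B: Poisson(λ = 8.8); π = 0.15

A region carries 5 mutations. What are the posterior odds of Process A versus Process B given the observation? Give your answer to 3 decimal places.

Since P(k|x) ∝ π_k f_k(x), the posterior odds are π_i f_i(x) / (π_j f_j(x)).
Evaluate each component's likelihood at the observed value:
  f_A = e^(−2.4)·2.4^5/5! = 0.0601961
  f_B = e^(−8.8)·8.8^5/5! = 0.0662889
Posterior odds = (π_A·f_A) / (π_B·f_B) = (0.85·0.0601961) / (0.15·0.0662889) = 0.0511667 / 0.00994333 ≈ 5.146

5.146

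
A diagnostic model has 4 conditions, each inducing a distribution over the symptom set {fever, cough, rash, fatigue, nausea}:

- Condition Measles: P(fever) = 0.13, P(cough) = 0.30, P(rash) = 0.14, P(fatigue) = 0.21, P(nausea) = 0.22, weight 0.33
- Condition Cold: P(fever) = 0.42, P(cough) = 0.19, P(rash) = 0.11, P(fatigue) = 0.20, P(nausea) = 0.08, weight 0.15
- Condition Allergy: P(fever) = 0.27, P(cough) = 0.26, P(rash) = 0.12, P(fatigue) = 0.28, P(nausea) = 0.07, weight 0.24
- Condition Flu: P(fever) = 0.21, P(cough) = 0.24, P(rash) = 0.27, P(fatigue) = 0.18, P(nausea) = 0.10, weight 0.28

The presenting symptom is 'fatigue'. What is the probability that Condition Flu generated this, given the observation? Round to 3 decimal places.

Posterior ∝ prior × likelihood, so P(k | x) ∝ π_k f_k(x); normalise over all components.
Component likelihoods at x = 'fatigue':
  L_Measles = 0.21
  L_Cold = 0.2
  L_Allergy = 0.28
  L_Flu = 0.18
Weight by the priors:
  π_Measles·L_Measles = 0.33 × 0.21 = 0.0693
  π_Cold·L_Cold = 0.15 × 0.2 = 0.03
  π_Allergy·L_Allergy = 0.24 × 0.28 = 0.0672
  π_Flu·L_Flu = 0.28 × 0.18 = 0.0504
Marginal: 0.0693 + 0.03 + 0.0672 + 0.0504 = 0.2169
Responsibility of Condition Flu: 0.0504 / 0.2169 ≈ 0.232

0.232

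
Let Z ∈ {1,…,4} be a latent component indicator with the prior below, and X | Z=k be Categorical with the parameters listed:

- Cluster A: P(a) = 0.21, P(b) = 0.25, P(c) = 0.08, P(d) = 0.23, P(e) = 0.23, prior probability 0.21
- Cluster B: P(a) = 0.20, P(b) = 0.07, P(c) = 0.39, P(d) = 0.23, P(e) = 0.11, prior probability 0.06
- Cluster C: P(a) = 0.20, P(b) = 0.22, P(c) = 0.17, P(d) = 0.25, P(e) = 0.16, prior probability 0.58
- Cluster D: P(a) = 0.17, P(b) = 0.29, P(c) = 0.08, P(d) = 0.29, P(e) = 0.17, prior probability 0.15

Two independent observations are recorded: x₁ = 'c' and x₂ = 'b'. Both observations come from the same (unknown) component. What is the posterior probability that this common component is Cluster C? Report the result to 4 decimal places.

By Bayes' theorem, P(k | x) = π_k f_k(x) / Σ_j π_j f_j(x).
Since both observations come from the same component, the likelihood for component k is f_k(x₁)·f_k(x₂).
  L_A = [0.08] × [0.25] = 0.02
  L_B = [0.39] × [0.07] = 0.0273
  L_C = [0.17] × [0.22] = 0.0374
  L_D = [0.08] × [0.29] = 0.0232
Prior × likelihood for each component:
  π_A·L_A = 0.21 × 0.02 = 0.0042
  π_B·L_B = 0.06 × 0.0273 = 0.001638
  π_C·L_C = 0.58 × 0.0374 = 0.021692
  π_D·L_D = 0.15 × 0.0232 = 0.00348
Marginal: 0.0042 + 0.001638 + 0.021692 + 0.00348 = 0.03101
P(Cluster C | x₁,x₂) = 0.021692 / 0.03101 ≈ 0.6995

0.6995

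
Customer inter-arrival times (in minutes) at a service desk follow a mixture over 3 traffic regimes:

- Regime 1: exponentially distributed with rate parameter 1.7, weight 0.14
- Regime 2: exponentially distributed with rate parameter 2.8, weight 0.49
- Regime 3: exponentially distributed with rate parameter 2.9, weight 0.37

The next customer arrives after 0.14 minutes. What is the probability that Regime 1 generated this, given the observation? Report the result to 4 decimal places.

P(component k | x) = π_k·f_k(x) / marginal(x), where marginal(x) = Σ_j π_j·f_j(x).
Evaluate each component's likelihood at the observed value:
  L_1 = 1.33994
  L_2 = 1.89197
  L_3 = 1.9323
Multiply by the mixture weights:
  π_1·L_1 = 0.14 × 1.33994 = 0.187592
  π_2·L_2 = 0.49 × 1.89197 = 0.927066
  π_3·L_3 = 0.37 × 1.9323 = 0.714951
Denominator: 0.187592 + 0.927066 + 0.714951 = 1.82961
So the posterior for Regime 1 is 0.187592 / 1.82961 ≈ 0.1025.

0.1025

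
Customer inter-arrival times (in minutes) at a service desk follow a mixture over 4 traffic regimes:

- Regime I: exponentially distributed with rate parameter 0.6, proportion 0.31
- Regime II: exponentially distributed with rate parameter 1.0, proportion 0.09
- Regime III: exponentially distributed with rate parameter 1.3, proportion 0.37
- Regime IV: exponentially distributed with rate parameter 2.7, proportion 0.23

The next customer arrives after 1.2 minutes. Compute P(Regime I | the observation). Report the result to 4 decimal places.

The responsibility of component k is π_k f_k(x) divided by Σ_j π_j f_j(x).
Component likelihoods at x = 1.2 minutes:
  f_I = 0.6·e^(−0.6·1.2) = 0.6·e^(−0.7200) = 0.292051
  f_II = 1.0·e^(−1.0·1.2) = 1.0·e^(−1.2000) = 0.301194
  f_III = 1.3·e^(−1.3·1.2) = 1.3·e^(−1.5600) = 0.273177
  f_IV = 2.7·e^(−2.7·1.2) = 2.7·e^(−3.2400) = 0.105743
Weight by the priors:
  π_I·f_I = 0.31 × 0.292051 = 0.0905359
  π_II·f_II = 0.09 × 0.301194 = 0.0271075
  π_III·f_III = 0.37 × 0.273177 = 0.101075
  π_IV·f_IV = 0.23 × 0.105743 = 0.0243208
Sum: 0.0905359 + 0.0271075 + 0.101075 + 0.0243208 = 0.24304
Responsibility of Regime I: 0.0905359 / 0.24304 ≈ 0.3725

0.3725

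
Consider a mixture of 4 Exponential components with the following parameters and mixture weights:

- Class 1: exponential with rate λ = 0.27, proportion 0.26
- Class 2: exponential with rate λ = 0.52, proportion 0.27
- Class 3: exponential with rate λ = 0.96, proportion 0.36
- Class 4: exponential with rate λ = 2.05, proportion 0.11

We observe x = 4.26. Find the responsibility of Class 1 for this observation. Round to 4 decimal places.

Apply Bayes' rule: the posterior for each component is proportional to its prior times its likelihood at x.
Exponential densities:
  f_1 = 0.27·e^(−0.27·4.26) = 0.27·e^(−1.1502) = 0.0854748
  f_2 = 0.52·e^(−0.52·4.26) = 0.52·e^(−2.2152) = 0.0567485
  f_3 = 0.96·e^(−0.96·4.26) = 0.96·e^(−4.0896) = 0.0160761
  f_4 = 2.05·e^(−2.05·4.26) = 2.05·e^(−8.7330) = 0.000330415
Weight by the priors:
  P(Z=1)·f_1 = 0.26 × 0.0854748 = 0.0222235
  P(Z=2)·f_2 = 0.27 × 0.0567485 = 0.0153221
  P(Z=3)·f_3 = 0.36 × 0.0160761 = 0.00578739
  P(Z=4)·f_4 = 0.11 × 0.000330415 = 3.63457e-05
Sum: 0.0222235 + 0.0153221 + 0.00578739 + 3.63457e-05 = 0.0433693
So the posterior for Class 1 is 0.0222235 / 0.0433693 ≈ 0.5124.

0.5124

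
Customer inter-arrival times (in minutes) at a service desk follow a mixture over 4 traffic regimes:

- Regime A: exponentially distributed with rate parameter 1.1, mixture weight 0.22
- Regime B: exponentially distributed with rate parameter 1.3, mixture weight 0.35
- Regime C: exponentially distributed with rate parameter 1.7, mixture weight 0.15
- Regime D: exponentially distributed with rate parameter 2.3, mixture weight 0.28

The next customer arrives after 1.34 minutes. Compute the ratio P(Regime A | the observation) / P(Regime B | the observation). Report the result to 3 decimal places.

Since P(k|x) ∝ w_k f_k(x), the posterior odds are w_i f_i(x) / (w_j f_j(x)).
Evaluate each component's likelihood at the observed value:
  f_A = 1.1·e^(−1.1·1.34) = 1.1·e^(−1.4740) = 0.251908
  f_B = 1.3·e^(−1.3·1.34) = 1.3·e^(−1.7420) = 0.227721
  f_C = 1.7·e^(−1.7·1.34) = 1.7·e^(−2.2780) = 0.174231
  f_D = 2.3·e^(−2.3·1.34) = 2.3·e^(−3.0820) = 0.105495
0.0554198 / 0.0797022 ≈ 0.695

0.695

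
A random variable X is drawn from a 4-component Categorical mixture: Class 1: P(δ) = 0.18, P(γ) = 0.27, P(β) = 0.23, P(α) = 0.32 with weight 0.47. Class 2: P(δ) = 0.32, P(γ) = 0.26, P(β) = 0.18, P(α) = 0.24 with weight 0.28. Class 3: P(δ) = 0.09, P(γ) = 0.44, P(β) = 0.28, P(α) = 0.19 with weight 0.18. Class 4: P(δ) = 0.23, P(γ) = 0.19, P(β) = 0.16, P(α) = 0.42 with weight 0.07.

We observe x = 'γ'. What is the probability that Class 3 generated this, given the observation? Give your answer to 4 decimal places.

0.2710

The responsibility of component k is π_k f_k(x) divided by Σ_j π_j f_j(x).
Categorical probabilities:
  L_1 = P(γ | comp) = 0.27
  L_2 = P(γ | comp) = 0.26
  L_3 = P(γ | comp) = 0.44
  L_4 = P(γ | comp) = 0.19
Multiply by the mixture weights:
  π_1·L_1 = 0.47 × 0.27 = 0.1269
  π_2·L_2 = 0.28 × 0.26 = 0.0728
  π_3·L_3 = 0.18 × 0.44 = 0.0792
  π_4·L_4 = 0.07 × 0.19 = 0.0133
Normaliser: 0.1269 + 0.0728 + 0.0792 + 0.0133 = 0.2922
Responsibility of Class 3: 0.0792 / 0.2922 ≈ 0.2710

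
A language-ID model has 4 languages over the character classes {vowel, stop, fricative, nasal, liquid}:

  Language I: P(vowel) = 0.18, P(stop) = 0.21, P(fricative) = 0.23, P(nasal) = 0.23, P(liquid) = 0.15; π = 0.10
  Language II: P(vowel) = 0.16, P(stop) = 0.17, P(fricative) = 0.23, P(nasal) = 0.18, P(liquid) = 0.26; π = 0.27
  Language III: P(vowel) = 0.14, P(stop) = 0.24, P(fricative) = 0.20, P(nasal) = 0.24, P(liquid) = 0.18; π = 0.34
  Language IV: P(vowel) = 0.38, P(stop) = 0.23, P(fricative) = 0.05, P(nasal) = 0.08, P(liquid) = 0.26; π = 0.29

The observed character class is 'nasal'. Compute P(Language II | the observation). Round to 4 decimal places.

By Bayes' theorem, P(k | x) = w_k f_k(x) / Σ_j w_j f_j(x).
Component likelihoods at x = 'nasal':
  L_I = P(nasal | comp) = 0.23
  L_II = P(nasal | comp) = 0.18
  L_III = P(nasal | comp) = 0.24
  L_IV = P(nasal | comp) = 0.08
Unnormalised posteriors:
  w_I·L_I = 0.10 × 0.23 = 0.023
  w_II·L_II = 0.27 × 0.18 = 0.0486
  w_III·L_III = 0.34 × 0.24 = 0.0816
  w_IV·L_IV = 0.29 × 0.08 = 0.0232
Denominator: 0.023 + 0.0486 + 0.0816 + 0.0232 = 0.1764
P(Language II | 'nasal') = 0.0486 / 0.1764 ≈ 0.2755

0.2755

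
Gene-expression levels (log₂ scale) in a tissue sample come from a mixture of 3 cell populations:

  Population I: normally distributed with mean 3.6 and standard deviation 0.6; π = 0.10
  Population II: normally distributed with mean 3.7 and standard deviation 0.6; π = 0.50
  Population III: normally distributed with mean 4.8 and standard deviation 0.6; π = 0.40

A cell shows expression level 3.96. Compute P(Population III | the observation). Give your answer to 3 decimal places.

Posterior ∝ prior × likelihood, so P(k | x) ∝ w_k f_k(x); normalise over all components.
Normal densities:
  L_I = (1/(0.6·√(2π)))·exp(−(3.96−3.6)²/(2·0.6²)) = 0.664904·exp(-0.18000) = 0.555374
  L_II = (1/(0.6·√(2π)))·exp(−(3.96−3.7)²/(2·0.6²)) = 0.664904·exp(-0.09389) = 0.605318
  L_III = (1/(0.6·√(2π)))·exp(−(3.96−4.8)²/(2·0.6²)) = 0.664904·exp(-0.98000) = 0.249546
Weight by the priors:
  w_I·L_I = 0.10 × 0.555374 = 0.0555374
  w_II·L_II = 0.50 × 0.605318 = 0.302659
  w_III·L_III = 0.40 × 0.249546 = 0.0998183
Sum: 0.0555374 + 0.302659 + 0.0998183 = 0.458015
P(Population III | x) ≈ 0.218

0.218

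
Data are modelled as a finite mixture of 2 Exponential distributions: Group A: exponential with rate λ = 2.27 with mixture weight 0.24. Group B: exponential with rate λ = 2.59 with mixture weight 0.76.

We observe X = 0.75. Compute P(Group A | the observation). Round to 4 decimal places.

Posterior ∝ prior × likelihood, so P(k | x) ∝ P(Z=k) f_k(x); normalise over all components.
Component likelihoods at x = 0.75:
  p_A = 0.413656
  p_B = 0.371264
Multiply by the mixture weights:
  P(Z=A)·p_A = 0.24 × 0.413656 = 0.0992775
  P(Z=B)·p_B = 0.76 × 0.371264 = 0.282161
Marginal: 0.0992775 + 0.282161 = 0.381438
Responsibility of Group A: 0.0992775 / 0.381438 ≈ 0.2603

0.2603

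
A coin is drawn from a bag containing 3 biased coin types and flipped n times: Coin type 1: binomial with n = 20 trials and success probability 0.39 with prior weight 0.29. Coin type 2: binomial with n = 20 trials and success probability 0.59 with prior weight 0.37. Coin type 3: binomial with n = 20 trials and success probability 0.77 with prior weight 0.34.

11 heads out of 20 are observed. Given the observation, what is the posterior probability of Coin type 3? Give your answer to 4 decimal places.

0.0681

The responsibility of component k is π_k f_k(x) divided by Σ_j π_j f_j(x).
Evaluate each component's likelihood at the observed value:
  p_1 = C(20,11)·0.39^11·0.61^9 = 167960·3.17476e-05·0.0116941 = 0.062357
  p_2 = C(20,11)·0.59^11·0.41^9 = 167960·0.00301559·0.000327382 = 0.165818
  p_3 = C(20,11)·0.77^11·0.23^9 = 167960·0.0564154·1.80115e-06 = 0.0170669
Multiply by the mixture weights:
  π_1·p_1 = 0.29 × 0.062357 = 0.0180835
  π_2·p_2 = 0.37 × 0.165818 = 0.0613528
  π_3·p_3 = 0.34 × 0.0170669 = 0.00580274
Marginal: 0.0180835 + 0.0613528 + 0.00580274 = 0.0852391
Responsibility of Coin type 3: 0.00580274 / 0.0852391 ≈ 0.0681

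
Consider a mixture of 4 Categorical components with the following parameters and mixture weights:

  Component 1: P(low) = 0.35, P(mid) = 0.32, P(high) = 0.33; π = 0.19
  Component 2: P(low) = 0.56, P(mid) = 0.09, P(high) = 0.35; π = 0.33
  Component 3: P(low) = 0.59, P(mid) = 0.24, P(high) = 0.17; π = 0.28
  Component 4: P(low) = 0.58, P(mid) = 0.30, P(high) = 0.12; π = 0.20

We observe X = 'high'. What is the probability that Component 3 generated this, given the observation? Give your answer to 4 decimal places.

Apply Bayes' rule: the posterior for each component is proportional to its prior times its likelihood at x.
Component likelihoods at x = 'high':
  L_1 = 0.33
  L_2 = 0.35
  L_3 = 0.17
  L_4 = 0.12
Unnormalised posteriors:
  π_1·L_1 = 0.19 × 0.33 = 0.0627
  π_2·L_2 = 0.33 × 0.35 = 0.1155
  π_3·L_3 = 0.28 × 0.17 = 0.0476
  π_4·L_4 = 0.20 × 0.12 = 0.024
Evidence: 0.0627 + 0.1155 + 0.0476 + 0.024 = 0.2498
P(Component 3 | 'high') ≈ 0.1906

0.1906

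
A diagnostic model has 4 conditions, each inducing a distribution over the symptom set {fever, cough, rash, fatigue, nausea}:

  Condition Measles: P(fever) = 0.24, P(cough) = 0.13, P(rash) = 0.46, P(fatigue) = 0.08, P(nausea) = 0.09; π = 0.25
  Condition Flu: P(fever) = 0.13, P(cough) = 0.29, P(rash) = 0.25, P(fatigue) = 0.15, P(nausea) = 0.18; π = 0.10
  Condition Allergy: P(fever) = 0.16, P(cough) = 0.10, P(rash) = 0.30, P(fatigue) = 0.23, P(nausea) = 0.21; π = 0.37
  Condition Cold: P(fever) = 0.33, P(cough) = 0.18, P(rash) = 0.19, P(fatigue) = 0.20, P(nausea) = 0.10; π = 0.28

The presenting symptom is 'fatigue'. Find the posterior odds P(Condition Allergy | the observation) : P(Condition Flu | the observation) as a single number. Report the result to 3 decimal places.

Only the two components matter; the odds are (w_i f_i(x)) / (w_j f_j(x)).
Evaluate each component's likelihood at the observed value:
  L_Measles = P(fatigue | comp) = 0.08
  L_Flu = P(fatigue | comp) = 0.15
  L_Allergy = P(fatigue | comp) = 0.23
  L_Cold = P(fatigue | comp) = 0.20
Odds = (0.37/0.10) × (0.23/0.15) = 3.7 × 1.53333 ≈ 5.673

5.673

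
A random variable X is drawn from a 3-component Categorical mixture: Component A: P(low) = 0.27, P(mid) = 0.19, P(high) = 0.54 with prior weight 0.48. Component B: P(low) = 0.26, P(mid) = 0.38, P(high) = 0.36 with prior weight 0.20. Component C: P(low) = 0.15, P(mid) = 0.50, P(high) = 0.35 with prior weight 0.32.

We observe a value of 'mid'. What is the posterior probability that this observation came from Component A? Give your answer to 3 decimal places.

0.279

P(component k | x) = P(Z=k)·f_k(x) / marginal(x), where marginal(x) = Σ_j P(Z=j)·f_j(x).
Evaluate each component's likelihood at the observed value:
  p_A = 0.19
  p_B = 0.38
  p_C = 0.5
Multiply by the mixture weights:
  P(Z=A)·p_A = 0.48 × 0.19 = 0.0912
  P(Z=B)·p_B = 0.20 × 0.38 = 0.076
  P(Z=C)·p_C = 0.32 × 0.5 = 0.16
Evidence: 0.0912 + 0.076 + 0.16 = 0.3272
P(Component A | data) = 0.0912 / 0.3272 ≈ 0.279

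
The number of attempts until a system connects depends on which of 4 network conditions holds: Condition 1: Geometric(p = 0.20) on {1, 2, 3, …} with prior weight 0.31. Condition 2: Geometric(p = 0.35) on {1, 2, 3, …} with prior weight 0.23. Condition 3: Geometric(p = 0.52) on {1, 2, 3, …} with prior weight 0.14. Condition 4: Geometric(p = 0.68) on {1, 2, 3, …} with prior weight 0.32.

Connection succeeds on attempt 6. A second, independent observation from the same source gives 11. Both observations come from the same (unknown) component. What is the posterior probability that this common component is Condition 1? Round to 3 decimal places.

By Bayes' theorem, P(k | x) = π_k f_k(x) / Σ_j π_j f_j(x).
Since both observations come from the same component, the likelihood for component k is f_k(x₁)·f_k(x₂).
  f_1 = [0.20·(1−0.20)^5 = 0.20·0.32768 = 0.065536] × [0.0214748] = 0.00140737
  f_2 = [0.35·(1−0.35)^5 = 0.35·0.116029 = 0.0406102] × [0.00471196] = 0.000191354
  f_3 = [0.52·(1−0.52)^5 = 0.52·0.0254804 = 0.0132498] × [0.00033761] = 4.47327e-06
  f_4 = [0.68·(1−0.68)^5 = 0.68·0.00335544 = 0.0022817] × [7.65612e-06] = 1.7469e-08
Prior × likelihood for each component:
  π_1·f_1 = 0.31 × 0.00140737 = 0.000436286
  π_2·f_2 = 0.23 × 0.000191354 = 4.40113e-05
  π_3·f_3 = 0.14 × 4.47327e-06 = 6.26258e-07
  π_4·f_4 = 0.32 × 1.7469e-08 = 5.59007e-09
Evidence: 0.000436286 + 4.40113e-05 + 6.26258e-07 + 5.59007e-09 = 0.000480929
P(Condition 1 | x) ≈ 0.907

0.907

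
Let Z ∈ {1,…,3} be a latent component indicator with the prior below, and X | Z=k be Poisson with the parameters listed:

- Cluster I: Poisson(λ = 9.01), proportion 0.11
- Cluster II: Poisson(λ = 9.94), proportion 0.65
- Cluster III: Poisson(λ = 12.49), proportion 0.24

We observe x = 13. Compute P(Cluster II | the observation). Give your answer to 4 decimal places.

0.5949

Posterior ∝ prior × likelihood, so P(k | x) ∝ π_k f_k(x); normalise over all components.
Poisson probabilities:
  L_I = 0.0505998
  L_II = 0.0715905
  L_III = 0.108816
Weight by the priors:
  π_I·L_I = 0.11 × 0.0505998 = 0.00556598
  π_II·L_II = 0.65 × 0.0715905 = 0.0465338
  π_III·L_III = 0.24 × 0.108816 = 0.0261159
Sum: 0.00556598 + 0.0465338 + 0.0261159 = 0.0782157
P(Cluster II | x) ≈ 0.5949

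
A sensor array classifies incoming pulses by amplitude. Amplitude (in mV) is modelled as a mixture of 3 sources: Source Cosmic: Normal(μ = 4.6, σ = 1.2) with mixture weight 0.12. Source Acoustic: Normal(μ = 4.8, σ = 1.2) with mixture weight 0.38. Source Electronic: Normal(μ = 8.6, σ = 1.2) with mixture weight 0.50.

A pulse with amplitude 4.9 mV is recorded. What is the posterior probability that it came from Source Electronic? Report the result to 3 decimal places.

The responsibility of component k is w_k f_k(x) divided by Σ_j w_j f_j(x).
Component likelihoods at x = 4.9 mV:
  p_Cosmic = 0.322223
  p_Acoustic = 0.3313
  p_Electronic = 0.0028663
Multiply by the mixture weights:
  w_Cosmic·p_Cosmic = 0.12 × 0.322223 = 0.0386668
  w_Acoustic·p_Acoustic = 0.38 × 0.3313 = 0.125894
  w_Electronic·p_Electronic = 0.50 × 0.0028663 = 0.00143315
Normaliser: 0.0386668 + 0.125894 + 0.00143315 = 0.165994
Responsibility of Source Electronic: 0.00143315 / 0.165994 ≈ 0.009

0.009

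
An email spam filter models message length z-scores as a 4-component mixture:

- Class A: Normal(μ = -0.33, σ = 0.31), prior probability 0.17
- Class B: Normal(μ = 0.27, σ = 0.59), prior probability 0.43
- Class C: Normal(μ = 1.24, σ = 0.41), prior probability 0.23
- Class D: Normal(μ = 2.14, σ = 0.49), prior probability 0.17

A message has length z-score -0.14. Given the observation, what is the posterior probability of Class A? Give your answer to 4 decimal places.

Apply Bayes' rule: the posterior for each component is proportional to its prior times its likelihood at x.
Evaluate each component's likelihood at the observed value:
  p_A = 1.06654
  p_B = 0.531124
  p_C = 0.00337343
  p_D = 1.61906e-05
Prior × likelihood for each component:
  π_A·p_A = 0.17 × 1.06654 = 0.181312
  π_B·p_B = 0.43 × 0.531124 = 0.228383
  π_C·p_C = 0.23 × 0.00337343 = 0.000775888
  π_D·p_D = 0.17 × 1.61906e-05 = 2.75241e-06
Evidence: 0.181312 + 0.228383 + 0.000775888 + 2.75241e-06 = 0.410474
Responsibility of Class A: 0.181312 / 0.410474 ≈ 0.4417

0.4417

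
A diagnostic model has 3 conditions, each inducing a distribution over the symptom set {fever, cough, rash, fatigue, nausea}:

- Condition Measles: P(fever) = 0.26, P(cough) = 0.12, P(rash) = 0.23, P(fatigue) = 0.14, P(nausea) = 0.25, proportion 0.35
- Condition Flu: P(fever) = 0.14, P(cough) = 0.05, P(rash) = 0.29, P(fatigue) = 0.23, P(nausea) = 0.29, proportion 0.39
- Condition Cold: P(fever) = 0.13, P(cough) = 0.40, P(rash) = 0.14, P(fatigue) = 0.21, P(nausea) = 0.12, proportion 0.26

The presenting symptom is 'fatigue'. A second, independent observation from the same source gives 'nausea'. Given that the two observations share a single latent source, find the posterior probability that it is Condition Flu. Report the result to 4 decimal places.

0.5805

Posterior ∝ prior × likelihood, so P(k | x) ∝ w_k f_k(x); normalise over all components.
Since both observations come from the same component, the likelihood for component k is f_k(x₁)·f_k(x₂).
  p_Measles = [P(fatigue | comp) = 0.14] × [0.25] = 0.035
  p_Flu = [P(fatigue | comp) = 0.23] × [0.29] = 0.0667
  p_Cold = [P(fatigue | comp) = 0.21] × [0.12] = 0.0252
Unnormalised posteriors:
  w_Measles·p_Measles = 0.35 × 0.035 = 0.01225
  w_Flu·p_Flu = 0.39 × 0.0667 = 0.026013
  w_Cold·p_Cold = 0.26 × 0.0252 = 0.006552
Marginal: 0.01225 + 0.026013 + 0.006552 = 0.044815
P(Condition Flu | x₁,x₂) ≈ 0.5805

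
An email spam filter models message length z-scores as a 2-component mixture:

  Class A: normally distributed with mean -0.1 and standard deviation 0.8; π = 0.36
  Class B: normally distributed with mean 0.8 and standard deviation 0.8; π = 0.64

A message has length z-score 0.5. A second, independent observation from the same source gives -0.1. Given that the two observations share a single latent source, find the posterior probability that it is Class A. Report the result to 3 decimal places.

0.462

Posterior ∝ prior × likelihood, so P(k | x) ∝ π_k f_k(x); normalise over all components.
Since both observations come from the same component, the likelihood for component k is f_k(x₁)·f_k(x₂).
  p_A = [0.376422] × [0.498678] = 0.187713
  p_B = [0.464819] × [0.264846] = 0.123105
Prior × likelihood for each component:
  π_A·p_A = 0.36 × 0.187713 = 0.0675768
  π_B·p_B = 0.64 × 0.123105 = 0.0787874
Evidence: 0.0675768 + 0.0787874 = 0.146364
Responsibility of Class A: 0.0675768 / 0.146364 ≈ 0.462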